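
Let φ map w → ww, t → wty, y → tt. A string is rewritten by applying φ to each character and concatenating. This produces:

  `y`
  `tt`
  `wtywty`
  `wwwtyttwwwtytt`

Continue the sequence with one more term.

wwwwwwwtyttwtywtywwwwwwwtyttwtywty

φ(wwwtyttwwwtytt) expands symbol-by-symbol to ww ww ww wty tt wty wty ww ww ww wty tt wty wty; joining the 14 pieces gives the next term.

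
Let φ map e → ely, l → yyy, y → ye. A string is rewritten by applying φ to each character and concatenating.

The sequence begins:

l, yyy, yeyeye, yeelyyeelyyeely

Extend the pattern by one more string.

Rewriting the 15 symbols of yeelyyeelyyeely one by one yields ye ely ely yyy ye ye ely ely yyy ye ye ely ely yyy ye; concatenated:

yeelyelyyyyyeyeelyelyyyyyeyeelyelyyyyye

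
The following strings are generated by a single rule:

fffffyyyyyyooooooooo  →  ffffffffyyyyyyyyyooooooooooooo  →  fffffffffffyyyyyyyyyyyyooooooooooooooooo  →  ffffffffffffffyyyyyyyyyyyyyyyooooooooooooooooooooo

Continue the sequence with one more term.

Term n consists of 3n-1 f's, followed by 3n y's, followed by 4n+1 o's, where the shown terms are n = 2, 3, 4, 5.
For the next term, n = 6, so the run lengths are 17, 18, 25.

fffffffffffffffffyyyyyyyyyyyyyyyyyyooooooooooooooooooooooooo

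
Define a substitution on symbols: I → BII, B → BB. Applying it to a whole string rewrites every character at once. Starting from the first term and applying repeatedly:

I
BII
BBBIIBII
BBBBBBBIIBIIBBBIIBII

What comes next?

BBBBBBBBBBBBBBBIIBIIBBBIIBIIBBBBBBBIIBIIBBBIIBII

φ(BBBBBBBIIBIIBBBIIBII) expands symbol-by-symbol to BB BB BB BB BB BB BB BII BII BB BII BII BB BB BB BII BII BB BII BII; joining the 20 pieces gives the next term.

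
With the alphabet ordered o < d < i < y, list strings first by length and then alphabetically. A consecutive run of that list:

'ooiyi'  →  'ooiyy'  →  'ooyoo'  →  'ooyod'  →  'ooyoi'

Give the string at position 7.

Advancing 2 positions from ooyoi through ooyoi → ooyoy reaches term 7.

ooydo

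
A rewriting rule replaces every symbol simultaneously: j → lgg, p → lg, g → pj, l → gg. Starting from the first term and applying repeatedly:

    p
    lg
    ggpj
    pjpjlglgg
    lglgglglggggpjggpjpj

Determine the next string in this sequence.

ggpjggpjpjggpjggpjpjpjpjlglggpjpjlglgglglgg

φ(lglgglglggggpjggpjpj) expands symbol-by-symbol to gg pj gg pj pj gg pj gg pj pj pj pj lg lgg pj pj lg lgg lg lgg; joining the 20 pieces gives the next term.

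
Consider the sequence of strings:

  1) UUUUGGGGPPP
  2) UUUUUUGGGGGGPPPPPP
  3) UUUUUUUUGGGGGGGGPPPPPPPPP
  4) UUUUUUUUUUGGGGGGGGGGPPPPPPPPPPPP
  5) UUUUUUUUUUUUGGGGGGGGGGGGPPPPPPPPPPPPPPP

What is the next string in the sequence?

Reading off run lengths: U runs 4, 6, 8, 10, 12; G runs 4, 6, 8, 10, 12; P runs 3, 6, 9, 12, 15 — each is linear in n (n = 1, 2, …).
At n = 6 the blocks have lengths 14, 14, 18.

UUUUUUUUUUUUUUGGGGGGGGGGGGGGPPPPPPPPPPPPPPPPPP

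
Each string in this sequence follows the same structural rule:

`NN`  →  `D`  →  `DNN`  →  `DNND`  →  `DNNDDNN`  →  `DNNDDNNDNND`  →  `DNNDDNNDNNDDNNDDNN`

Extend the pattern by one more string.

DNNDDNNDNNDDNNDDNNDNNDDNNDNND

This is a Fibonacci-style word recurrence s(k) = s(k−1)·s(k−2): e.g. D·NN = DNN.
Continuing: DNNDDNNDNNDDNNDDNN · DNNDDNNDNND gives term 8.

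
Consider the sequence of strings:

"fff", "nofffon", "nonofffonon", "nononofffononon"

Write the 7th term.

nonononononofffonononononon

Each term wraps the previous one in no on the left and on on the right.
From nononofffononon, 3 further steps: nononofffononon → nonononofffonononon → nononononofffononononon → (answer).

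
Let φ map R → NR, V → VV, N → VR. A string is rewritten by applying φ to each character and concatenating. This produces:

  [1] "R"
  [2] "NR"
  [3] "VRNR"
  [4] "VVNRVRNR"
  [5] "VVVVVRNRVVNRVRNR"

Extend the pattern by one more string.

VVVVVVVVVVNRVRNRVVVVVRNRVVNRVRNR

Replace each of the 16 characters of VVVVVRNRVVNRVRNR in place — VV VV VV VV VV NR VR NR VV VV VR NR VV NR VR NR — and concatenate.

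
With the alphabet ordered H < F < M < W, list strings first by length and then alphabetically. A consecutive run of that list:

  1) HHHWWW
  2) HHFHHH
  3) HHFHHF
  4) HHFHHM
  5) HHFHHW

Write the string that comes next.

Find the rightmost character of HHFHHW below W, bump it to the next letter, and reset everything to its right to H.

HHFHFH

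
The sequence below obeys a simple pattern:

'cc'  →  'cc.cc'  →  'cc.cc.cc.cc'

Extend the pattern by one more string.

cc.cc.cc.cc.cc.cc.cc.cc

s(k+1) = s(k)·.·s(k) — each term doubles the last with '.' between the halves.
So the next term is two copies of cc.cc.cc.cc with '.' between the halves.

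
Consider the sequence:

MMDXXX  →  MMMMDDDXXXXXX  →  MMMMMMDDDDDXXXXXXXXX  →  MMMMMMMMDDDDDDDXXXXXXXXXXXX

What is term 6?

MMMMMMMMMMMMDDDDDDDDDDDXXXXXXXXXXXXXXXXXX

Reading off run lengths: M runs 2, 4, 6, 8; D runs 1, 3, 5, 7; X runs 3, 6, 9, 12 — each is linear in n (n = 1, 2, …).
At n = 6 the blocks have lengths 12, 11, 18.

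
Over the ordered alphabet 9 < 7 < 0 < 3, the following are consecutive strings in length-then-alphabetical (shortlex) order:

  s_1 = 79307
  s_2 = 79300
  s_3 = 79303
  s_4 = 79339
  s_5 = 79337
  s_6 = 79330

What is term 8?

77999

Advancing 2 positions from 79330 through 79330 → 79333 reaches term 8.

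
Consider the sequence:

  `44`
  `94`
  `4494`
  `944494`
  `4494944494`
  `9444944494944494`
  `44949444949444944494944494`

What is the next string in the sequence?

944494449494449444949444949444944494944494

This is a Fibonacci-style word recurrence s(k) = s(k−2)·s(k−1): e.g. 44·94 = 4494.
Continuing: 9444944494944494 · 44949444949444944494944494 gives term 8.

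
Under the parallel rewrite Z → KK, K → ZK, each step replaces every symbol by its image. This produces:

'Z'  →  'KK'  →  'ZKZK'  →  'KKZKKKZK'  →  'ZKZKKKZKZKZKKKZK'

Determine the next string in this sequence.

Rewriting the 16 symbols of ZKZKKKZKZKZKKKZK one by one yields KK ZK KK ZK ZK ZK KK ZK KK ZK KK ZK ZK ZK KK ZK; concatenated:

KKZKKKZKZKZKKKZKKKZKKKZKZKZKKKZK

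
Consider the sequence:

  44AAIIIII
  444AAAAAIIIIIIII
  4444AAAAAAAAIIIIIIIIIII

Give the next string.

44444AAAAAAAAAAAIIIIIIIIIIIIII

The n-th term is n+1 4's then 3n-1 A's then 3n+2 I's (n = 1, 2, …).
At n = 4 the blocks have lengths 5, 11, 14.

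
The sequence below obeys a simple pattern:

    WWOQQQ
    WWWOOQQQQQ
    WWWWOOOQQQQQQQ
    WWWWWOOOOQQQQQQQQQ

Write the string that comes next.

Reading off run lengths: W runs 2, 3, 4, 5; O runs 1, 2, 3, 4; Q runs 3, 5, 7, 9 — each is linear in n (n = 1, 2, …).
Setting n = 5 gives 6, 5, 11 characters in each block.

WWWWWWOOOOOQQQQQQQQQQQ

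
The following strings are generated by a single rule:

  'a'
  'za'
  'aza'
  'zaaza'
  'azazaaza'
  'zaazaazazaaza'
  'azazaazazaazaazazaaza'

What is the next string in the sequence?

This is a Fibonacci-style word recurrence s(k) = s(k−2)·s(k−1): e.g. a·za = aza.
So term 8 is zaazaazazaaza·azazaazazaazaazazaaza.

zaazaazazaazaazazaazazaazaazazaaza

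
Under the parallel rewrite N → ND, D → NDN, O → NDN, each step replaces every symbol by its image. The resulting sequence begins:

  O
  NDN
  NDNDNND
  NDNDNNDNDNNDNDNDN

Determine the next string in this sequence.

Rewriting the 17 symbols of NDNDNNDNDNNDNDNDN one by one yields ND NDN ND NDN ND ND NDN ND NDN ND ND NDN ND NDN ND NDN ND; concatenated:

NDNDNNDNDNNDNDNDNNDNDNNDNDNDNNDNDNNDNDNND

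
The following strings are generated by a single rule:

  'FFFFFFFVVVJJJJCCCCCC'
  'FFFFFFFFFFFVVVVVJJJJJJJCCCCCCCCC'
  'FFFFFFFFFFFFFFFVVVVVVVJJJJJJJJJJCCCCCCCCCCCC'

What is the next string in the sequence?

Reading off run lengths: F runs 7, 11, 15; V runs 3, 5, 7; J runs 4, 7, 10; C runs 6, 9, 12 — each is linear in n, where the shown terms are n = 2, 3, 4.
At n = 5 the blocks have lengths 19, 9, 13, 15.

FFFFFFFFFFFFFFFFFFFVVVVVVVVVJJJJJJJJJJJJJCCCCCCCCCCCCCCC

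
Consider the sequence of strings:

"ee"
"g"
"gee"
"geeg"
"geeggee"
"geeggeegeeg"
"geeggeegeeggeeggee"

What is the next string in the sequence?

geeggeegeeggeeggeegeeggeegeeg

This is a Fibonacci-style word recurrence s(k) = s(k−1)·s(k−2): e.g. g·ee = gee.
So term 8 is geeggeegeeggeeggee·geeggeegeeg.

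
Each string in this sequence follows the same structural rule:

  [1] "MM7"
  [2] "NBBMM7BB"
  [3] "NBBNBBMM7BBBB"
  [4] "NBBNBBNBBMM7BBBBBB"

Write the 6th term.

NBBNBBNBBNBBNBBMM7BBBBBBBBBB

Each term wraps the previous one in NBB on the left and BB on the right.
From NBBNBBNBBMM7BBBBBB, 2 further steps: NBBNBBNBBMM7BBBBBB → NBBNBBNBBNBBMM7BBBBBBBB → (answer).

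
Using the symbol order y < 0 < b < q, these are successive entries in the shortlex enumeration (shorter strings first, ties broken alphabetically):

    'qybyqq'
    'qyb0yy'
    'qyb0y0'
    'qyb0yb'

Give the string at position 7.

Stepping forward 3 times from qyb0yb: qyb0yb → qyb0yq → qyb00y, then the target.

qyb000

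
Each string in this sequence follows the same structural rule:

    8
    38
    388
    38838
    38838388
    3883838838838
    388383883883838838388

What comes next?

3883838838838388383883883838838838

This is a Fibonacci-style word recurrence s(k) = s(k−1)·s(k−2): e.g. 38·8 = 388.
The next term joins 388383883883838838388 and 3883838838838.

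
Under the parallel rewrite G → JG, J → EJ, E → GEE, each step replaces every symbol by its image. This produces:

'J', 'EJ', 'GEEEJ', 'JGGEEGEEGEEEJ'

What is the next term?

Applying the rule to each of the 13 symbols of JGGEEGEEGEEEJ gives the pieces EJ JG JG GEE GEE JG GEE GEE JG GEE GEE GEE EJ, which concatenate to the answer.

EJJGJGGEEGEEJGGEEGEEJGGEEGEEGEEEJ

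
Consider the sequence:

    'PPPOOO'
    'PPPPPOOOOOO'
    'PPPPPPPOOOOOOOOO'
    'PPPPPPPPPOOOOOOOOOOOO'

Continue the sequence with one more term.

PPPPPPPPPPPOOOOOOOOOOOOOOO

The n-th term is 2n+1 P's then 3n O's (n = 1, 2, …).
For the next term, n = 5, so the run lengths are 11, 15.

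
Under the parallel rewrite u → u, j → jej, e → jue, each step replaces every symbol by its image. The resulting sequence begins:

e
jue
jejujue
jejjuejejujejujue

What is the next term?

jejjuejejjejujuejejjuejejujejjuejejujejujue

φ(jejjuejejujejujue) expands symbol-by-symbol to jej jue jej jej u jue jej jue jej u jej jue jej u jej u jue; joining the 17 pieces gives the next term.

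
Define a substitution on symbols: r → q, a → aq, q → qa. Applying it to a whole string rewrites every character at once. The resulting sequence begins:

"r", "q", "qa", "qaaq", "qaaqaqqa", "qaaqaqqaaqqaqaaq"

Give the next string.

qaaqaqqaaqqaqaaqaqqaqaaqqaaqaqqa

Applying the rule to each of the 16 symbols of qaaqaqqaaqqaqaaq gives the pieces qa aq aq qa aq qa qa aq aq qa qa aq qa aq aq qa, which concatenate to the answer.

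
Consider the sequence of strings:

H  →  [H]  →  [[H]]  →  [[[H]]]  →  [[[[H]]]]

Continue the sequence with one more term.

[[[[[H]]]]]

s(k+1) = [·s(k)·], so each term gains [ as a prefix and ] as a suffix.
So the next term is [·[[[[H]]]]·].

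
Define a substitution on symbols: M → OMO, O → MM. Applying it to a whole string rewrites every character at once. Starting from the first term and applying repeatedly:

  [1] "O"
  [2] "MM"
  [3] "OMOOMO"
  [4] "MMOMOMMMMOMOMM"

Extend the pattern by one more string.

Applying the rule to each of the 14 symbols of MMOMOMMMMOMOMM gives the pieces OMO OMO MM OMO MM OMO OMO OMO OMO MM OMO MM OMO OMO, which concatenate to the answer.

OMOOMOMMOMOMMOMOOMOOMOOMOMMOMOMMOMOOMO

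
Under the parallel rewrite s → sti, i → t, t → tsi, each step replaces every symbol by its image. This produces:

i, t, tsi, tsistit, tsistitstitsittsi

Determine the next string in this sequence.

tsistitstitsittsistitsittsistittsitsistit

Applying the rule to each of the 17 symbols of tsistitstitsittsi gives the pieces tsi sti t sti tsi t tsi sti tsi t tsi sti t tsi tsi sti t, which concatenate to the answer.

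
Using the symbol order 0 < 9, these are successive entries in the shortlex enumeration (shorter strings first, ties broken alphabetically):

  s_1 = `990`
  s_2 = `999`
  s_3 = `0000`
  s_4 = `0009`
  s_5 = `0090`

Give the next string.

Treat 0090 as a base-2 numeral over the given alphabet and add one, carrying through any trailing 9's.

0099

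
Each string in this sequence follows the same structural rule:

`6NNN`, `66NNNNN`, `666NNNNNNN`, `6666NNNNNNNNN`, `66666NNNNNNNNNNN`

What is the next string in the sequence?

666666NNNNNNNNNNNNN

Each string has the form 6^{n} N^{2n+1} (n = 1, 2, …).
Setting n = 6 gives 6, 13 characters in each block.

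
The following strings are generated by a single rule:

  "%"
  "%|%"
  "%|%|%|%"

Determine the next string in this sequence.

Every step duplicates the string with '|' between the halves.
Doubling %|%|%|% with '|' between the halves:

%|%|%|%|%|%|%|%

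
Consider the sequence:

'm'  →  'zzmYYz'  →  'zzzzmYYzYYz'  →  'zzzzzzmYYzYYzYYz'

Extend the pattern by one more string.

zzzzzzzzmYYzYYzYYzYYz

Each term wraps the previous one in zz on the left and YYz on the right.
One more step from zzzzzzmYYzYYzYYz gives the answer.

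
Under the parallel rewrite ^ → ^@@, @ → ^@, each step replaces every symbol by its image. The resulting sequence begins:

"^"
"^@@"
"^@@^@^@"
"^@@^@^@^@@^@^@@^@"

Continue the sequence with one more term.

Rewriting the 17 symbols of ^@@^@^@^@@^@^@@^@ one by one yields ^@@ ^@ ^@ ^@@ ^@ ^@@ ^@ ^@@ ^@ ^@ ^@@ ^@ ^@@ ^@ ^@ ^@@ ^@; concatenated:

^@@^@^@^@@^@^@@^@^@@^@^@^@@^@^@@^@^@^@@^@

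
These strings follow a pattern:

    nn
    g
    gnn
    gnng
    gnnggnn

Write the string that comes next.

gnnggnngnng

Each term (from the third on) is the previous term followed by the one before it: term 3 = g·nn = gnn.
The next term joins gnnggnn and gnng.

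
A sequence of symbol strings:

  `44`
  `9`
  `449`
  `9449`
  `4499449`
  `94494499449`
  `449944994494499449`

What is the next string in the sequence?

94494499449449944994494499449

This is a Fibonacci-style word recurrence s(k) = s(k−2)·s(k−1): e.g. 44·9 = 449.
So term 8 is 94494499449·449944994494499449.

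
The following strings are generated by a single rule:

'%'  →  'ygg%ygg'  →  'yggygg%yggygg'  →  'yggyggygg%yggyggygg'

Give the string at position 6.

Every step adds ygg to the front and ygg to the end of the previous string.
From yggyggygg%yggyggygg, 2 further steps: yggyggygg%yggyggygg → yggyggyggygg%yggyggyggygg → (answer).

yggyggyggyggygg%yggyggyggyggygg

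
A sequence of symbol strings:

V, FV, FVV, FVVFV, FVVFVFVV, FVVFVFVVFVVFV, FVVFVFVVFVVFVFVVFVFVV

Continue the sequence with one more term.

FVVFVFVVFVVFVFVVFVFVVFVVFVFVVFVVFV

This is a Fibonacci-style word recurrence s(k) = s(k−1)·s(k−2): e.g. FV·V = FVV.
The next term joins FVVFVFVVFVVFVFVVFVFVV and FVVFVFVVFVVFV.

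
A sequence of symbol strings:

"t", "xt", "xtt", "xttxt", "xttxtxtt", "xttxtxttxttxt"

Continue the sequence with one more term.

xttxtxttxttxtxttxtxtt

Each term (from the third on) is the previous term followed by the one before it: term 3 = xt·t = xtt.
The next term joins xttxtxttxttxt and xttxtxtt.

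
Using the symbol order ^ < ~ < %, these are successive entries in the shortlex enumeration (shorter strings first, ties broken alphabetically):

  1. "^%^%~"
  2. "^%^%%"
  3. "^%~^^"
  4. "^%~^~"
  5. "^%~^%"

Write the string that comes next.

^%~~^

Find the rightmost character of ^%~^% below %, bump it to the next letter, and reset everything to its right to ^.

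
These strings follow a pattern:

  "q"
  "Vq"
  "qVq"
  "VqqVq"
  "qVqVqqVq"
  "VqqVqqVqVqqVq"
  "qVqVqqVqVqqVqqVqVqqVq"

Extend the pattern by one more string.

Each term (from the third on) is the two preceding terms concatenated in order: term 3 = q·Vq = qVq.
So term 8 is VqqVqqVqVqqVq·qVqVqqVqVqqVqqVqVqqVq.

VqqVqqVqVqqVqqVqVqqVqVqqVqqVqVqqVq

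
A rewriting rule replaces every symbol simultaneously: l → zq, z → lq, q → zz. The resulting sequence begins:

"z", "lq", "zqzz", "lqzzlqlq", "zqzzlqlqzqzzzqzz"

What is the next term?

lqzzlqlqzqzzzqzzlqzzlqlqlqzzlqlq

Applying the rule to each of the 16 symbols of zqzzlqlqzqzzzqzz gives the pieces lq zz lq lq zq zz zq zz lq zz lq lq lq zz lq lq, which concatenate to the answer.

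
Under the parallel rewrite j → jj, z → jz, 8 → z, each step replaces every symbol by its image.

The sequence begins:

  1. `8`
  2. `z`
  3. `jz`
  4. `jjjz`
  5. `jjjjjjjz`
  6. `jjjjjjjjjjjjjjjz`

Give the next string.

jjjjjjjjjjjjjjjjjjjjjjjjjjjjjjjz

Replace each of the 16 characters of jjjjjjjjjjjjjjjz in place — jj jj jj jj jj jj jj jj jj jj jj jj jj jj jj jz — and concatenate.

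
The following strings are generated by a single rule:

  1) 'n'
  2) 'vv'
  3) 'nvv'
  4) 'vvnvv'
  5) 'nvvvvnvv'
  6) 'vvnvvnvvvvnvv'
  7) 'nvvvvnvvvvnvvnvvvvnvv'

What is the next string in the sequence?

From term 3 onward, concatenate the second-to-last term with the last: n·vv = nvv, vv·nvv = vvnvv, …
The next term joins vvnvvnvvvvnvv and nvvvvnvvvvnvvnvvvvnvv.

vvnvvnvvvvnvvnvvvvnvvvvnvvnvvvvnvv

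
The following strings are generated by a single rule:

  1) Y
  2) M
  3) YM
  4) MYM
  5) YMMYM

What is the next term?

Each term (from the third on) is the two preceding terms concatenated in order: term 3 = Y·M = YM.
The next term joins MYM and YMMYM.

MYMYMMYM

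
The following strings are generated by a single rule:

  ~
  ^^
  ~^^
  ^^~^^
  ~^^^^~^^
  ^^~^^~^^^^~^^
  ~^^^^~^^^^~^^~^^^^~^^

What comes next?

^^~^^~^^^^~^^~^^^^~^^^^~^^~^^^^~^^

From term 3 onward, concatenate the second-to-last term with the last: ~·^^ = ~^^, ^^·~^^ = ^^~^^, …
So term 8 is ^^~^^~^^^^~^^·~^^^^~^^^^~^^~^^^^~^^.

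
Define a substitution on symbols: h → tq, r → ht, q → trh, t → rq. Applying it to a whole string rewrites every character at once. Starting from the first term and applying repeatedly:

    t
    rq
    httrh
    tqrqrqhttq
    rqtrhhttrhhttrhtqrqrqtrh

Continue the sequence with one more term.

httrhrqhttqtqrqrqhttqtqrqrqhttqrqtrhhttrhhttrhrqhttq

Applying the rule to each of the 24 symbols of rqtrhhttrhhttrhtqrqrqtrh gives the pieces ht trh rq ht tq tq rq rq ht tq tq rq rq ht tq rq trh ht trh ht trh rq ht tq, which concatenate to the answer.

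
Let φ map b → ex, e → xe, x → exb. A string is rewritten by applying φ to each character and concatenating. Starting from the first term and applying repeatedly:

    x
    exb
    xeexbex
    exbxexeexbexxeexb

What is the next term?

φ(exbxexeexbexxeexb) expands symbol-by-symbol to xe exb ex exb xe exb xe xe exb ex xe exb exb xe xe exb ex; joining the 17 pieces gives the next term.

xeexbexexbxeexbxexeexbexxeexbexbxexeexbex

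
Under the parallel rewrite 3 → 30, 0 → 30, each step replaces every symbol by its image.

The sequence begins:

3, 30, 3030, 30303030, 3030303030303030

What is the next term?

φ(3030303030303030) expands symbol-by-symbol to 30 30 30 30 30 30 30 30 30 30 30 30 30 30 30 30; joining the 16 pieces gives the next term.

30303030303030303030303030303030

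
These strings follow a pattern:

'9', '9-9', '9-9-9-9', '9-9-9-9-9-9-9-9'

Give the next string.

Every step duplicates the string with '-' between the halves.
One more doubling of 9-9-9-9-9-9-9-9 gives the answer.

9-9-9-9-9-9-9-9-9-9-9-9-9-9-9-9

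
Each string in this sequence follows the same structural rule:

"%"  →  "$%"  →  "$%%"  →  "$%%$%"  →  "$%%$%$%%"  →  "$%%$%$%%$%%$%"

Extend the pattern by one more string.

$%%$%$%%$%%$%$%%$%$%%

From term 3 onward, concatenate the last term with the second-to-last: $%·% = $%%, $%%·$% = $%%$%, …
The next term joins $%%$%$%%$%%$% and $%%$%$%%.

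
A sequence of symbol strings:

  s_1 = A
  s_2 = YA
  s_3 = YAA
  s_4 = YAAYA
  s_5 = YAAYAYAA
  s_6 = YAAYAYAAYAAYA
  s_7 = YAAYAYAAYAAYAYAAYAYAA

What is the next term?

YAAYAYAAYAAYAYAAYAYAAYAAYAYAAYAAYA

From term 3 onward, concatenate the last term with the second-to-last: YA·A = YAA, YAA·YA = YAAYA, …
Continuing: YAAYAYAAYAAYAYAAYAYAA · YAAYAYAAYAAYA gives term 8.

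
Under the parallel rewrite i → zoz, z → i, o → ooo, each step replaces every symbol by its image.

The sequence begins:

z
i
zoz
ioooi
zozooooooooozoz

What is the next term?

Rewriting the 15 symbols of zozooooooooozoz one by one yields i ooo i ooo ooo ooo ooo ooo ooo ooo ooo ooo i ooo i; concatenated:

ioooioooooooooooooooooooooooooooioooi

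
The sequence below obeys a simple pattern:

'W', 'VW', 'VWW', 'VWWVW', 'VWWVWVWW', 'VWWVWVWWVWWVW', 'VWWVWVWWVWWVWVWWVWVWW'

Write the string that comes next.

VWWVWVWWVWWVWVWWVWVWWVWWVWVWWVWWVW

From term 3 onward, concatenate the last term with the second-to-last: VW·W = VWW, VWW·VW = VWWVW, …
Continuing: VWWVWVWWVWWVWVWWVWVWW · VWWVWVWWVWWVW gives term 8.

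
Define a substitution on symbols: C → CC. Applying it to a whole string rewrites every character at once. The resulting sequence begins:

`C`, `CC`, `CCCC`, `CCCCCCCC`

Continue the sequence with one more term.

CCCCCCCCCCCCCCCC

Expanding CCCCCCCC: C→CC, C→CC, C→CC, C→CC, C→CC, C→CC, C→CC, C→CC. Concatenated: CC CC CC CC CC CC CC CC.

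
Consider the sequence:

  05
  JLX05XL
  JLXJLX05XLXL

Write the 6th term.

Every step adds JLX to the front and XL to the end of the previous string.
From JLXJLX05XLXL, 3 further steps: JLXJLX05XLXL → JLXJLXJLX05XLXLXL → JLXJLXJLXJLX05XLXLXLXL → (answer).

JLXJLXJLXJLXJLX05XLXLXLXLXL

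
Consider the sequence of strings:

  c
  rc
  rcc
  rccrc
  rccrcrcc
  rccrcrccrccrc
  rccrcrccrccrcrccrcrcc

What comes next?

rccrcrccrccrcrccrcrccrccrcrccrccrc

Each term (from the third on) is the previous term followed by the one before it: term 3 = rc·c = rcc.
Continuing: rccrcrccrccrcrccrcrcc · rccrcrccrccrc gives term 8.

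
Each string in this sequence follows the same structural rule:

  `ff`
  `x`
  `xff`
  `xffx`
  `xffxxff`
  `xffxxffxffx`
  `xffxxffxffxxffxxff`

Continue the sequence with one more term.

From term 3 onward, concatenate the last term with the second-to-last: x·ff = xff, xff·x = xffx, …
So term 8 is xffxxffxffxxffxxff·xffxxffxffx.

xffxxffxffxxffxxffxffxxffxffx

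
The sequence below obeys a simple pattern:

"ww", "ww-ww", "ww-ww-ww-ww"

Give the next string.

s(k+1) = s(k)·-·s(k) — each term doubles the last with '-' between the halves.
Doubling ww-ww-ww-ww with '-' between the halves:

ww-ww-ww-ww-ww-ww-ww-ww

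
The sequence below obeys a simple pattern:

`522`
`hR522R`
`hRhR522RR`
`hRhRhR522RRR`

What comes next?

hRhRhRhR522RRRR

s(k+1) = hR·s(k)·R, so each term gains hR as a prefix and R as a suffix.
So the next term is hR·hRhRhR522RRR·R.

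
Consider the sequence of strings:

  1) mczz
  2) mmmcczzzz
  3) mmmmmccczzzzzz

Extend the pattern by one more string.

mmmmmmmcccczzzzzzzz

The n-th term is 2n-1 m's then n c's then 2n z's (n = 1, 2, …).
Setting n = 4 gives 7, 4, 8 characters in each block.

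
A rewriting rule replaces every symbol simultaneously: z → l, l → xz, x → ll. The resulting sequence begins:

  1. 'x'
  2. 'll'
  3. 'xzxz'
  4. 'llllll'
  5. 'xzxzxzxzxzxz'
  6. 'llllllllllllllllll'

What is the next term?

Rewriting the 18 symbols of llllllllllllllllll one by one yields xz xz xz xz xz xz xz xz xz xz xz xz xz xz xz xz xz xz; concatenated:

xzxzxzxzxzxzxzxzxzxzxzxzxzxzxzxzxzxz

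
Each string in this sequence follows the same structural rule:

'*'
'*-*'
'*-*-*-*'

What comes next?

s(k+1) = s(k)·-·s(k) — each term doubles the last with '-' between the halves.
Doubling *-*-*-* with '-' between the halves:

*-*-*-*-*-*-*-*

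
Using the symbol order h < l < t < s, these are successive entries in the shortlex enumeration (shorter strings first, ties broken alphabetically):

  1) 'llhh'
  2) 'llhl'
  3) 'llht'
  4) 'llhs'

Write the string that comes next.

Find the rightmost character of llhs below s, bump it to the next letter, and reset everything to its right to h.

lllh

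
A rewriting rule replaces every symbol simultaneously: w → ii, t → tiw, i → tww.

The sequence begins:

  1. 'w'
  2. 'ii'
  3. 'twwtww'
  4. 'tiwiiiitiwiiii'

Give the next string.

tiwtwwiitwwtwwtwwtwwtiwtwwiitwwtwwtwwtww

Replace each of the 14 characters of tiwiiiitiwiiii in place — tiw tww ii tww tww tww tww tiw tww ii tww tww tww tww — and concatenate.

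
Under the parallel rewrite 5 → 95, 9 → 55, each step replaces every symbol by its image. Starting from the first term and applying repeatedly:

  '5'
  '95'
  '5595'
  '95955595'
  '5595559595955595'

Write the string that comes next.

Applying the rule to each of the 16 symbols of 5595559595955595 gives the pieces 95 95 55 95 95 95 55 95 55 95 55 95 95 95 55 95, which concatenate to the answer.

95955595959555955595559595955595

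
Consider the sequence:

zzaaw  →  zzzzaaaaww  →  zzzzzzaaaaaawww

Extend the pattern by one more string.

zzzzzzzzaaaaaaaawwww

Reading off run lengths: z runs 2, 4, 6; a runs 2, 4, 6; w runs 1, 2, 3 — each is linear in n (n = 1, 2, …).
At n = 4 the blocks have lengths 8, 8, 4.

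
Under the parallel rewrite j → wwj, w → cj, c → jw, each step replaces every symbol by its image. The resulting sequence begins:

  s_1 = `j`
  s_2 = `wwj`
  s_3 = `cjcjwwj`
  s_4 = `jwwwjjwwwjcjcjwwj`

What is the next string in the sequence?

Replace each of the 17 characters of jwwwjjwwwjcjcjwwj in place — wwj cj cj cj wwj wwj cj cj cj wwj jw wwj jw wwj cj cj wwj — and concatenate.

wwjcjcjcjwwjwwjcjcjcjwwjjwwwjjwwwjcjcjwwj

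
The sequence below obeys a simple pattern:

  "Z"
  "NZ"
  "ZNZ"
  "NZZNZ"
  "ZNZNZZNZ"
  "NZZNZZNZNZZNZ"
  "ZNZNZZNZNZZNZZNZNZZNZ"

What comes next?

NZZNZZNZNZZNZZNZNZZNZNZZNZZNZNZZNZ

From term 3 onward, concatenate the second-to-last term with the last: Z·NZ = ZNZ, NZ·ZNZ = NZZNZ, …
So term 8 is NZZNZZNZNZZNZ·ZNZNZZNZNZZNZZNZNZZNZ.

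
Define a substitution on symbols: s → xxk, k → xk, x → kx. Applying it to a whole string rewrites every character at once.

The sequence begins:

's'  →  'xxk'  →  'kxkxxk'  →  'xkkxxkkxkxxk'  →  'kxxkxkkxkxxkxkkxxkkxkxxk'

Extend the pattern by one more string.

Replace each of the 24 characters of kxxkxkkxkxxkxkkxxkkxkxxk in place — xk kx kx xk kx xk xk kx xk kx kx xk kx xk xk kx kx xk xk kx xk kx kx xk — and concatenate.

xkkxkxxkkxxkxkkxxkkxkxxkkxxkxkkxkxxkxkkxxkkxkxxk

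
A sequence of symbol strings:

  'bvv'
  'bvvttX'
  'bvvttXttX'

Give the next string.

bvvttXttXttX

Each term is the previous one with ttX appended.
One more step from bvvttXttX gives the answer.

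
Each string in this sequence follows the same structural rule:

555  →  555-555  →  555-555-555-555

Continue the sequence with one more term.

s(k+1) = s(k)·-·s(k) — each term doubles the last with '-' between the halves.
So the next term is two copies of 555-555-555-555 with '-' between the halves.

555-555-555-555-555-555-555-555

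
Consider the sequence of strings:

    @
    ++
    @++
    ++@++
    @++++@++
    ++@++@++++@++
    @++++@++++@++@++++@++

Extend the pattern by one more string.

++@++@++++@++@++++@++++@++@++++@++

From term 3 onward, concatenate the second-to-last term with the last: @·++ = @++, ++·@++ = ++@++, …
So term 8 is ++@++@++++@++·@++++@++++@++@++++@++.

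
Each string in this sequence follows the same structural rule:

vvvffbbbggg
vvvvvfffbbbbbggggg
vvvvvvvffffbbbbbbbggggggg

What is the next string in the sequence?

vvvvvvvvvfffffbbbbbbbbbggggggggg

The n-th term is 2n-1 v's then n f's then 2n-1 b's then 2n-1 g's, where the shown terms are n = 2, 3, 4.
For the next term, n = 5, so the run lengths are 9, 5, 9, 9.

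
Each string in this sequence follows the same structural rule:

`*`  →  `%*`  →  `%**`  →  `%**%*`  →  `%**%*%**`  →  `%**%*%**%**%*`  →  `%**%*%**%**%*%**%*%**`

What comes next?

%**%*%**%**%*%**%*%**%**%*%**%**%*

This is a Fibonacci-style word recurrence s(k) = s(k−1)·s(k−2): e.g. %*·* = %**.
So term 8 is %**%*%**%**%*%**%*%**·%**%*%**%**%*.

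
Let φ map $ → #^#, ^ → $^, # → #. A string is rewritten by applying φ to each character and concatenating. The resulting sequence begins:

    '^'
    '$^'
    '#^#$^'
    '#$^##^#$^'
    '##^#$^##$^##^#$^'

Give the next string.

##$^##^#$^###^#$^##$^##^#$^

φ(##^#$^##$^##^#$^) expands symbol-by-symbol to # # $^ # #^# $^ # # #^# $^ # # $^ # #^# $^; joining the 16 pieces gives the next term.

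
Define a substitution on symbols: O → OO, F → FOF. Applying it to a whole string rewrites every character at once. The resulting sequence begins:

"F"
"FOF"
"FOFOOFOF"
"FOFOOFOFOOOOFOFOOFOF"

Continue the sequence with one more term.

φ(FOFOOFOFOOOOFOFOOFOF) expands symbol-by-symbol to FOF OO FOF OO OO FOF OO FOF OO OO OO OO FOF OO FOF OO OO FOF OO FOF; joining the 20 pieces gives the next term.

FOFOOFOFOOOOFOFOOFOFOOOOOOOOFOFOOFOFOOOOFOFOOFOF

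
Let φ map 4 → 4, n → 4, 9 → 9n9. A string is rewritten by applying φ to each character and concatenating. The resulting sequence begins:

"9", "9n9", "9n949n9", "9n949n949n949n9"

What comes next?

9n949n949n949n949n949n949n949n9

Applying the rule to each of the 15 symbols of 9n949n949n949n9 gives the pieces 9n9 4 9n9 4 9n9 4 9n9 4 9n9 4 9n9 4 9n9 4 9n9, which concatenate to the answer.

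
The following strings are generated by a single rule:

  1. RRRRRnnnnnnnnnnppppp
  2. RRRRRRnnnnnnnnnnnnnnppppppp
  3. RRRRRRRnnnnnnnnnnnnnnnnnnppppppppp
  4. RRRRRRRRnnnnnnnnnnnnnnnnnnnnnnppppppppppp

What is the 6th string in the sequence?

RRRRRRRRRRnnnnnnnnnnnnnnnnnnnnnnnnnnnnnnppppppppppppppp

Each string has the form R^{n+3} n^{4n+2} p^{2n+1}, where the shown terms are n = 2, 3, 4, 5.
At n = 7 the blocks have lengths 10, 30, 15.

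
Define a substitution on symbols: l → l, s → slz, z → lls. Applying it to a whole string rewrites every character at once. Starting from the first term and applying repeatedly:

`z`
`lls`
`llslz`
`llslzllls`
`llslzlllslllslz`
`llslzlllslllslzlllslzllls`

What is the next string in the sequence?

llslzlllslllslzlllslzlllslllslzlllslllslz

Replace each of the 25 characters of llslzlllslllslzlllslzllls in place — l l slz l lls l l l slz l l l slz l lls l l l slz l lls l l l slz — and concatenate.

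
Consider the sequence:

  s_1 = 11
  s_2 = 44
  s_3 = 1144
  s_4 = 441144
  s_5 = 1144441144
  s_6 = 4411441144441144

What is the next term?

11444411444411441144441144

This is a Fibonacci-style word recurrence s(k) = s(k−2)·s(k−1): e.g. 11·44 = 1144.
The next term joins 1144441144 and 4411441144441144.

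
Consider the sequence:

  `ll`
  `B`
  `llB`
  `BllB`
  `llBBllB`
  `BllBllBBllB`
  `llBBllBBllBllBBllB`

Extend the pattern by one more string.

This is a Fibonacci-style word recurrence s(k) = s(k−2)·s(k−1): e.g. ll·B = llB.
Continuing: BllBllBBllB · llBBllBBllBllBBllB gives term 8.

BllBllBBllBllBBllBBllBllBBllB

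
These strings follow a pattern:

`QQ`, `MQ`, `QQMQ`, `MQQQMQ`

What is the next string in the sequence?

From term 3 onward, concatenate the second-to-last term with the last: QQ·MQ = QQMQ, MQ·QQMQ = MQQQMQ, …
The next term joins QQMQ and MQQQMQ.

QQMQMQQQMQ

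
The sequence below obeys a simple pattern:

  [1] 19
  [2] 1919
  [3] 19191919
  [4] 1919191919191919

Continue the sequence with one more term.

Every step duplicates the string.
Doubling 1919191919191919:

19191919191919191919191919191919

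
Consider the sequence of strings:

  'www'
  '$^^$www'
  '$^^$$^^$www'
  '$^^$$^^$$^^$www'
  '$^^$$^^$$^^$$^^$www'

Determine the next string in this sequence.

Each term is the previous one with $^^$ prepended.
So the next term is $^^$·$^^$$^^$$^^$$^^$www.

$^^$$^^$$^^$$^^$$^^$www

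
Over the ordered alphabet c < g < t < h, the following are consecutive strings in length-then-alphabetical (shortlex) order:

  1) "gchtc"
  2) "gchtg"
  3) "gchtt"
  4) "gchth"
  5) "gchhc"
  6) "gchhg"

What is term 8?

gchhh

Stepping forward 2 times from gchhg: gchhg → gchht, then the target.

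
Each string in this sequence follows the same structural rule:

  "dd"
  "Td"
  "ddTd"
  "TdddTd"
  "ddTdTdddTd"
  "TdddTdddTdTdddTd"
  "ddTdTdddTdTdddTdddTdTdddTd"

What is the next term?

TdddTdddTdTdddTdddTdTdddTdTdddTdddTdTdddTd

This is a Fibonacci-style word recurrence s(k) = s(k−2)·s(k−1): e.g. dd·Td = ddTd.
The next term joins TdddTdddTdTdddTd and ddTdTdddTdTdddTdddTdTdddTd.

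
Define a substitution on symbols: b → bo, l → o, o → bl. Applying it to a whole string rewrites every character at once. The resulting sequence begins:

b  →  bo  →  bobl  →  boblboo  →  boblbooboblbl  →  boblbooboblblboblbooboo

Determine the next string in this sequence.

boblbooboblblboblboobooboblbooboblblboblbl

Applying the rule to each of the 23 symbols of boblbooboblblboblbooboo gives the pieces bo bl bo o bo bl bl bo bl bo o bo o bo bl bo o bo bl bl bo bl bl, which concatenate to the answer.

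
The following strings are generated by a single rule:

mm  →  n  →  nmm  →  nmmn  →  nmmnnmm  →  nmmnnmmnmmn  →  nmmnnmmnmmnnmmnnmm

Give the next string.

This is a Fibonacci-style word recurrence s(k) = s(k−1)·s(k−2): e.g. n·mm = nmm.
So term 8 is nmmnnmmnmmnnmmnnmm·nmmnnmmnmmn.

nmmnnmmnmmnnmmnnmmnmmnnmmnmmn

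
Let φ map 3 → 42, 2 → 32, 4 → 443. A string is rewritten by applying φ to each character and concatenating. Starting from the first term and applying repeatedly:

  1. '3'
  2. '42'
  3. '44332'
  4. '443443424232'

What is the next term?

443443424434434244332443324232

Expanding 443443424232: 4→443, 4→443, 3→42, 4→443, 4→443, 3→42, 4→443, 2→32, 4→443, 2→32, 3→42, 2→32. Concatenated: 443 443 42 443 443 42 443 32 443 32 42 32.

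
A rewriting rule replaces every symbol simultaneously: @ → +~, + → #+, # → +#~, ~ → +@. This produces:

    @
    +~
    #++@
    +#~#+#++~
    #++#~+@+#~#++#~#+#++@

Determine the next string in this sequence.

+#~#+#++#~+@#++~#++#~+@+#~#+#++#~+@+#~#++#~#+#++~

Replace each of the 21 characters of #++#~+@+#~#++#~#+#++@ in place — +#~ #+ #+ +#~ +@ #+ +~ #+ +#~ +@ +#~ #+ #+ +#~ +@ +#~ #+ +#~ #+ #+ +~ — and concatenate.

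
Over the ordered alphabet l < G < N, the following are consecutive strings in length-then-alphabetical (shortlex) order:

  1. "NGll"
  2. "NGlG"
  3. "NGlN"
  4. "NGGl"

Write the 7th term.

NGNl

Stepping forward 3 times from NGGl: NGGl → NGGG → NGGN, then the target.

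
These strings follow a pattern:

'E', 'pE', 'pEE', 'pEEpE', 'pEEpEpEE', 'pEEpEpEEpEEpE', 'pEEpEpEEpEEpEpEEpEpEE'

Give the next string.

pEEpEpEEpEEpEpEEpEpEEpEEpEpEEpEEpE

Each term (from the third on) is the previous term followed by the one before it: term 3 = pE·E = pEE.
So term 8 is pEEpEpEEpEEpEpEEpEpEE·pEEpEpEEpEEpE.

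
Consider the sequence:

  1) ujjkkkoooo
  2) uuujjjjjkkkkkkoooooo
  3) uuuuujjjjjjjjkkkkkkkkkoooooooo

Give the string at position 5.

Reading off run lengths: u runs 1, 3, 5; j runs 2, 5, 8; k runs 3, 6, 9; o runs 4, 6, 8 — each is linear in n (n = 1, 2, …).
Setting n = 5 gives 9, 14, 15, 12 characters in each block.

uuuuuuuuujjjjjjjjjjjjjjkkkkkkkkkkkkkkkoooooooooooo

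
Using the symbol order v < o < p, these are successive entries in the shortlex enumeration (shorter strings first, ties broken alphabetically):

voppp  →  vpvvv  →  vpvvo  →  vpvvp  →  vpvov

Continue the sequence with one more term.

vpvoo

Treat vpvov as a base-3 numeral over the given alphabet and add one, carrying through any trailing p's.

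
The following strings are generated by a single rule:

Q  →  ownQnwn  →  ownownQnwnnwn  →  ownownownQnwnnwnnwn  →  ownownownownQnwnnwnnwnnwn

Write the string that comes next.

ownownownownownQnwnnwnnwnnwnnwn

Each term wraps the previous one in own on the left and nwn on the right.
So the next term is own·ownownownownQnwnnwnnwnnwn·nwn.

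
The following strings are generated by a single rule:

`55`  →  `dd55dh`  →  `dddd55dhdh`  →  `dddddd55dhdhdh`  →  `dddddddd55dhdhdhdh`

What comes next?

Every step adds dd to the front and dh to the end of the previous string.
One more step from dddddddd55dhdhdhdh gives the answer.

dddddddddd55dhdhdhdhdh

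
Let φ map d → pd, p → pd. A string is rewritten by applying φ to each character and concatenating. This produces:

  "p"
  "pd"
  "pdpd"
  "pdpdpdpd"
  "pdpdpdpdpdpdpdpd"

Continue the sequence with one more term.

Replace each of the 16 characters of pdpdpdpdpdpdpdpd in place — pd pd pd pd pd pd pd pd pd pd pd pd pd pd pd pd — and concatenate.

pdpdpdpdpdpdpdpdpdpdpdpdpdpdpdpd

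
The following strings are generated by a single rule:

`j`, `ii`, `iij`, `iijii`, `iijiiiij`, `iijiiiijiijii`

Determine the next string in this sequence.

iijiiiijiijiiiijiiiij

From term 3 onward, concatenate the last term with the second-to-last: ii·j = iij, iij·ii = iijii, …
So term 7 is iijiiiijiijii·iijiiiij.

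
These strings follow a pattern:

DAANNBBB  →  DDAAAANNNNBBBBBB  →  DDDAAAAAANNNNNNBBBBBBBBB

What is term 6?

Term n consists of n D's, followed by 2n A's, followed by 2n N's, followed by 3n B's (n = 1, 2, …).
For term 6, n = 6, so the run lengths are 6, 12, 12, 18.

DDDDDDAAAAAAAAAAAANNNNNNNNNNNNBBBBBBBBBBBBBBBBBB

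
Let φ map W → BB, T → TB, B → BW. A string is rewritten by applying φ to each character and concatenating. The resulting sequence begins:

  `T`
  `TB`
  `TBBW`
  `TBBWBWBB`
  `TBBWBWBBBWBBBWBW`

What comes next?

Applying the rule to each of the 16 symbols of TBBWBWBBBWBBBWBW gives the pieces TB BW BW BB BW BB BW BW BW BB BW BW BW BB BW BB, which concatenate to the answer.

TBBWBWBBBWBBBWBWBWBBBWBWBWBBBWBB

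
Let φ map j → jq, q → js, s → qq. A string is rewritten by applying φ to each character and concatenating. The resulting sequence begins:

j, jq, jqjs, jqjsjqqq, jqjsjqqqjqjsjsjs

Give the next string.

jqjsjqqqjqjsjsjsjqjsjqqqjqqqjqqq

Replace each of the 16 characters of jqjsjqqqjqjsjsjs in place — jq js jq qq jq js js js jq js jq qq jq qq jq qq — and concatenate.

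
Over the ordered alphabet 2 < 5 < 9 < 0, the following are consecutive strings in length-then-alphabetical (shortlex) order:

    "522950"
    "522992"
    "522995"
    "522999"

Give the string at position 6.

Advancing 2 positions from 522999 through 522999 → 522990 reaches term 6.

522902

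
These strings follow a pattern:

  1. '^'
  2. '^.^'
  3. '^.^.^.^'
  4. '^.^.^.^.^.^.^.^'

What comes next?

^.^.^.^.^.^.^.^.^.^.^.^.^.^.^.^

s(k+1) = s(k)·.·s(k) — each term doubles the last with '.' between the halves.
So the next term is two copies of ^.^.^.^.^.^.^.^ with '.' between the halves.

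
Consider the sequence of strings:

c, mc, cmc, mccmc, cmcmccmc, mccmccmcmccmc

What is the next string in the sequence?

Each term (from the third on) is the two preceding terms concatenated in order: term 3 = c·mc = cmc.
The next term joins cmcmccmc and mccmccmcmccmc.

cmcmccmcmccmccmcmccmc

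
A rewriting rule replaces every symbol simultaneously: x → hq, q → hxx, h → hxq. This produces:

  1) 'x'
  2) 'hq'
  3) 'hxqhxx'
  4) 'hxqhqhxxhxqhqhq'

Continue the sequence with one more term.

hxqhqhxxhxqhxxhxqhqhqhxqhqhxxhxqhxxhxqhxx

Applying the rule to each of the 15 symbols of hxqhqhxxhxqhqhq gives the pieces hxq hq hxx hxq hxx hxq hq hq hxq hq hxx hxq hxx hxq hxx, which concatenate to the answer.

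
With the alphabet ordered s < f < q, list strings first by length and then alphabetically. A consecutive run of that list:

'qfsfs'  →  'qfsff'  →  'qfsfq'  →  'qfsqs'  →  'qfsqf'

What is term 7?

Stepping forward 2 times from qfsqf: qfsqf → qfsqq, then the target.

qffss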